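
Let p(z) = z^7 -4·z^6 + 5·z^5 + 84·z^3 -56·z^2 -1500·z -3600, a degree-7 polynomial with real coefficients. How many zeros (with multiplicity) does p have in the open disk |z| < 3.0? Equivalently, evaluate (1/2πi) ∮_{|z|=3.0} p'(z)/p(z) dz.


The zeros of p are: (-1 + 3i), (-1 - 3i), (3 + 3i), (3 - 3i), 4, (-2 + 1i), (-2 - 1i).
Their magnitudes are: 3.162, 3.162, 4.243, 4.243, 4, 2.236, 2.236.
Zeros with |z| < R = 3.0: (-2 + 1i), (-2 - 1i).
Count = 2.
By the argument principle, (1/2πi) ∮_{|z|=R} p'(z)/p(z) dz equals exactly this count.

Number of zeros inside |z| < 3.0: 2.


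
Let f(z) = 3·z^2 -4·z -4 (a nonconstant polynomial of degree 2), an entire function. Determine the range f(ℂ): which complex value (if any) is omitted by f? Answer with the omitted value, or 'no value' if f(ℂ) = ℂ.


Little Picard bounds the complement of f(ℂ) to at most one point.
For every w ∈ ℂ, the equation p(z) − w = 0 is a nonconstant polynomial in z and hence has at least one root by the fundamental theorem of algebra. So p is surjective onto ℂ, omitting no value.

Omitted value: no value.


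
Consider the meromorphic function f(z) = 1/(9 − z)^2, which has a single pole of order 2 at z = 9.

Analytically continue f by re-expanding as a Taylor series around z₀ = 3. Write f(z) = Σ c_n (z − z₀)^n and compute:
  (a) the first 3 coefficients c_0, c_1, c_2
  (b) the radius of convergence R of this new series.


Let w = z − z₀, so z = z₀ + w.
Then 9 − z = 9 − (z₀ + w) = (9 − z₀) − w = 6 − w.
f(z) = 1/(6 − w)^2 = (1/(6)^2) · (1 − w/(6))^{−2}.
By the binomial series (1−u)^{−2} = Σ_{n≥0} C(n+1, 1) u^n for |u|<1, with u = w/(6):
  c_n = C(n+1, 1) / (6)^(n+2).
  c_0 = 1/(6)^2 = 1/36.
  c_1 = 2/(6)^3 = 1/108.
  c_2 = 3/(6)^4 = 1/432.
The series is valid for |w/d| < 1, i.e. |z − z₀| < |d|.
Radius of convergence: R = |9 − z₀| = |6| = 6 (distance from z₀ to the singularity z = 9).

c_0 = 1/36, c_1 = 1/108, c_2 = 1/432; R = 6.


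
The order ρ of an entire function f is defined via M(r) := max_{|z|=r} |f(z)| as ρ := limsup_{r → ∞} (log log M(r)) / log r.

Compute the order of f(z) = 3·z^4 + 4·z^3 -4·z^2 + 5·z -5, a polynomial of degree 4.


|f(z)| ≤ Σ|c_k|·r^k = O(r^4) as r → ∞. Polynomial growth is O(e^{r^ε}) for every ε > 0 (since r^4/e^{r^ε} → 0), so ρ ≤ ε for all ε > 0, i.e. ρ = 0. Every nonconstant polynomial has order 0.
Therefore ρ = 0.

Order ρ = 0.


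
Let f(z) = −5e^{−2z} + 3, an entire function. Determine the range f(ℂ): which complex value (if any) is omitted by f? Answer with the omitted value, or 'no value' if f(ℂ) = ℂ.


Little Picard bounds the complement of f(ℂ) to at most one point.
e^{−2z} is never zero on ℂ, so -5·e^{−2z} takes every value in ℂ ∖ {0}. Adding 3 shifts the range to ℂ ∖ {3}. Thus f omits exactly the value 3.

Omitted value: 3.


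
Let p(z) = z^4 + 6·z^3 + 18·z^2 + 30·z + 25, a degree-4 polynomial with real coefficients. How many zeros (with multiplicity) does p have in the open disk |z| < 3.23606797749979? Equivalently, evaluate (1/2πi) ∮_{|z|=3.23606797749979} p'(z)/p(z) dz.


The zeros of p are: (-2 + 1i), (-2 - 1i), (-1 + 2i), (-1 - 2i).
Their magnitudes are: 2.236, 2.236, 2.236, 2.236.
Zeros with |z| < R = 3.23606797749979: (-2 + 1i), (-2 - 1i), (-1 + 2i), (-1 - 2i).
Count = 4.
By the argument principle, (1/2πi) ∮_{|z|=R} p'(z)/p(z) dz equals exactly this count.

Number of zeros inside |z| < 3.23606797749979: 4.


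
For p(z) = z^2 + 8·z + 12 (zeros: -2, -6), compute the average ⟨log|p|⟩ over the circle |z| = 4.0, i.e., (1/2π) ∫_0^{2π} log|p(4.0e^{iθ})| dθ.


Zeros: -6, -2; r = 4.0.
Inside |z| < r: -2. Outside (|z| ≥ r): -6.
p(0) = 12, so log|p(0)| = log(12) = 2.4849.
Apply Jensen: I(r) = log|p(0)| + Σ_k log(r/|z_k|), summed over zeros inside |z| < r.
  log(r/|z_k|) for z_k = -2: log(4.0/2) = 0.6931
  Outside zeros (-6) contribute nothing to the Jensen sum.
Sum over inside zeros: 0.6931.
I(r) = log|p(0)| + (inside sum) = 2.4849 + 0.6931 = 3.1781.
Note: since some zeros are outside |z| ≤ r, the simplified n·log(r) form does NOT apply — only the inside zeros contribute.

I(r) ≈ 3.1781.


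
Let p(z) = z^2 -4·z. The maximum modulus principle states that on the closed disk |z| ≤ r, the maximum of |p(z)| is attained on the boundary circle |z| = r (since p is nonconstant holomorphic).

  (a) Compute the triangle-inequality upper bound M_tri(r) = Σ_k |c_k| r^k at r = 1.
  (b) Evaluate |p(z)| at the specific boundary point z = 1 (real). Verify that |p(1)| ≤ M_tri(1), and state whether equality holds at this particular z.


Coefficients: c_0 = 0, c_1 = -4, c_2 = 1. Radius r = 1.
Part (a). Triangle bound: M_tri(r) = Σ_k |c_k| r^k
  = |0|·1^0 + |-4|·1^1 + |1|·1^2
  = 0 + 4 + 1 = 5.
This bounds M(r) := max_{|z|=r} |p(z)| from above; equality holds iff all terms c_k z^k can be made to align in phase at a single z on |z|=r.
Part (b). At z = 1 (real, on the circle |z| = r):
  p(1) = (0)·1^0 + (-4)·1^1 + (1)·1^2 = -3.
  |p(1)| = 3.
Check: |p(1)| = 3 ≤ 5 = M_tri(1). ✓ Equality does not hold at z = 1 (the coefficients have mixed signs, so the terms do not all align in phase there).

M_tri(1) = 5; |p(1)| = 3; equality at z=1: no.


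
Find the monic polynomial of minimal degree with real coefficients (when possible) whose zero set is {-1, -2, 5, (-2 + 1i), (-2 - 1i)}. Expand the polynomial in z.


The polynomial is p(z) = ∏_{α ∈ S} (z − α), where S = {-1, -2, 5, (-2 + 1i), (-2 - 1i)}.
Expanding the product yields: p(z) = z^5 + 2·z^4 -16·z^3 -72·z^2 -105·z -50.
Note conjugate pairs combine to real quadratics: (z − (-2+1i))(z − (-2−1i)) = z² + 4z + 5.
The resulting polynomial has degree 5 and real coefficients as required.

p(z) = z^5 + 2·z^4 -16·z^3 -72·z^2 -105·z -50.


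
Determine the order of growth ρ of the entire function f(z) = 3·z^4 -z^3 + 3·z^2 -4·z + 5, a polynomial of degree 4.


|f(z)| ≤ Σ|c_k|·r^k = O(r^4) as r → ∞. Polynomial growth is O(e^{r^ε}) for every ε > 0 (since r^4/e^{r^ε} → 0), so ρ ≤ ε for all ε > 0, i.e. ρ = 0. Every nonconstant polynomial has order 0.
Therefore ρ = 0.

Order ρ = 0.


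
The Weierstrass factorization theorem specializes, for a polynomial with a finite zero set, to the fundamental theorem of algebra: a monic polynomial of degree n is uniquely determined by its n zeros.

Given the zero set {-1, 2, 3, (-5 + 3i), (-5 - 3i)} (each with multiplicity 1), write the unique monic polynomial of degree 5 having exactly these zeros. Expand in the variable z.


The polynomial is p(z) = ∏_{α ∈ S} (z − α), where S = {-1, 2, 3, (-5 + 3i), (-5 - 3i)}.
Expanding the product yields: p(z) = z^5 + 6·z^4 -5·z^3 -120·z^2 + 94·z + 204.
Note conjugate pairs combine to real quadratics: (z − (-5+3i))(z − (-5−3i)) = z² + 10z + 34.
The resulting polynomial has degree 5 and real coefficients as required.

p(z) = z^5 + 6·z^4 -5·z^3 -120·z^2 + 94·z + 204.


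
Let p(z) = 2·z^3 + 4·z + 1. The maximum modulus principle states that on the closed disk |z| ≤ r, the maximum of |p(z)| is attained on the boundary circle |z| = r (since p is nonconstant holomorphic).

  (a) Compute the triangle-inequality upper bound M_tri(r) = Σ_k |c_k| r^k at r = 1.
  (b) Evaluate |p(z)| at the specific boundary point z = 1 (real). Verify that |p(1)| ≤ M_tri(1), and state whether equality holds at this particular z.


Coefficients: c_0 = 1, c_1 = 4, c_2 = 0, c_3 = 2. Radius r = 1.
Part (a). Triangle bound: M_tri(r) = Σ_k |c_k| r^k
  = |1|·1^0 + |4|·1^1 + |0|·1^2 + |2|·1^3
  = 1 + 4 + 0 + 2 = 7.
This bounds M(r) := max_{|z|=r} |p(z)| from above; equality holds iff all terms c_k z^k can be made to align in phase at a single z on |z|=r.
Part (b). At z = 1 (real, on the circle |z| = r):
  p(1) = (1)·1^0 + (4)·1^1 + (0)·1^2 + (2)·1^3 = 7.
  |p(1)| = 7.
Since all nonzero coefficients share the same sign, |p(1)| = 7 = M_tri(1); the triangle bound is attained at z = 1, so in fact M(r) = 7.

M_tri(1) = 7; |p(1)| = 7; equality at z=1: yes.


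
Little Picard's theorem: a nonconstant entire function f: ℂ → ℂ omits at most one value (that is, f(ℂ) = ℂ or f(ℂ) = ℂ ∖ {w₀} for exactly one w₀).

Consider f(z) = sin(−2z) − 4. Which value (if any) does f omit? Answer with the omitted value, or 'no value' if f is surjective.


Little Picard bounds the complement of f(ℂ) to at most one point.
sin is entire and surjective onto ℂ: for every w ∈ ℂ, sin(ζ) = w has a solution ζ ∈ ℂ (e.g., via the complex inverse arcsin). With ζ = −2z this gives z = ζ/(-2). Then 1·sin(−2z) takes every value in 1·ℂ = ℂ, and adding -4 is a bijection of ℂ. So f is surjective and omits no value. (Note: only on the real line is sin bounded by [−1, 1].)

Omitted value: no value.


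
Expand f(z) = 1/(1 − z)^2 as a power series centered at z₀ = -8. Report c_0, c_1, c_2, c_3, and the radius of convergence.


Let w = z − z₀, so z = z₀ + w.
Then 1 − z = 1 − (z₀ + w) = (1 − z₀) − w = 9 − w.
f(z) = 1/(9 − w)^2 = (1/(9)^2) · (1 − w/(9))^{−2}.
By the binomial series (1−u)^{−2} = Σ_{n≥0} C(n+1, 1) u^n for |u|<1, with u = w/(9):
  c_n = C(n+1, 1) / (9)^(n+2).
  c_0 = 1/(9)^2 = 1/81.
  c_1 = 2/(9)^3 = 2/729.
  c_2 = 3/(9)^4 = 1/2187.
  c_3 = 4/(9)^5 = 4/59049.
The series is valid for |w/d| < 1, i.e. |z − z₀| < |d|.
Radius of convergence: R = |1 − z₀| = |9| = 9 (distance from z₀ to the singularity z = 1).

c_0 = 1/81, c_1 = 2/729, c_2 = 1/2187, c_3 = 4/59049; R = 9.


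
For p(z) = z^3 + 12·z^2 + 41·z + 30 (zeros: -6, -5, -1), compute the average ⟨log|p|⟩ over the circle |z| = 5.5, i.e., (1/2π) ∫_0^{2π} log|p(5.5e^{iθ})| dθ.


Zeros: -6, -5, -1; r = 5.5.
Inside |z| < r: -5, -1. Outside (|z| ≥ r): -6.
p(0) = 30, so log|p(0)| = log(30) = 3.4012.
Apply Jensen: I(r) = log|p(0)| + Σ_k log(r/|z_k|), summed over zeros inside |z| < r.
  log(r/|z_k|) for z_k = -5: log(5.5/5) = 0.0953
  log(r/|z_k|) for z_k = -1: log(5.5/1) = 1.7047
  Outside zeros (-6) contribute nothing to the Jensen sum.
Sum over inside zeros: 1.8001.
I(r) = log|p(0)| + (inside sum) = 3.4012 + 1.8001 = 5.2013.
Note: since some zeros are outside |z| ≤ r, the simplified n·log(r) form does NOT apply — only the inside zeros contribute.

I(r) ≈ 5.2013.


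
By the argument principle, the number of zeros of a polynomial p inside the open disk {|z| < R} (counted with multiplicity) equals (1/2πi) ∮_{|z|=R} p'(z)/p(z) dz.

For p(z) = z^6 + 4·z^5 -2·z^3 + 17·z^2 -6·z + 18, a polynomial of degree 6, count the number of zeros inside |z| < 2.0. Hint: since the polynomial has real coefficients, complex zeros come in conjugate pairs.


The zeros of p are: -3, -3, (1 + 1i), (1 - 1i), (0 + 1i), (0 - 1i).
Their magnitudes are: 3, 3, 1.414, 1.414, 1, 1.
Zeros with |z| < R = 2.0: (1 + 1i), (1 - 1i), (0 + 1i), (0 - 1i).
Count = 4.
By the argument principle, (1/2πi) ∮_{|z|=R} p'(z)/p(z) dz equals exactly this count.

Number of zeros inside |z| < 2.0: 4.


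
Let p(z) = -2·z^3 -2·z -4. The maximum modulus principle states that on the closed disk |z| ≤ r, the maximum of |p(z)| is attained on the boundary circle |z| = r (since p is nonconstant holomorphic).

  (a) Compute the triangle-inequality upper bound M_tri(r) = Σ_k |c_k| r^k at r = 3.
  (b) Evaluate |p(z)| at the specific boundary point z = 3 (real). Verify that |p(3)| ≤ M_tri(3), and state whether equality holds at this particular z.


Coefficients: c_0 = -4, c_1 = -2, c_2 = 0, c_3 = -2. Radius r = 3.
Part (a). Triangle bound: M_tri(r) = Σ_k |c_k| r^k
  = |-4|·3^0 + |-2|·3^1 + |0|·3^2 + |-2|·3^3
  = 4 + 6 + 0 + 54 = 64.
This bounds M(r) := max_{|z|=r} |p(z)| from above; equality holds iff all terms c_k z^k can be made to align in phase at a single z on |z|=r.
Part (b). At z = 3 (real, on the circle |z| = r):
  p(3) = (-4)·3^0 + (-2)·3^1 + (0)·3^2 + (-2)·3^3 = -64.
  |p(3)| = 64.
Since all nonzero coefficients share the same sign, |p(3)| = 64 = M_tri(3); the triangle bound is attained at z = 3, so in fact M(r) = 64.

M_tri(3) = 64; |p(3)| = 64; equality at z=3: yes.


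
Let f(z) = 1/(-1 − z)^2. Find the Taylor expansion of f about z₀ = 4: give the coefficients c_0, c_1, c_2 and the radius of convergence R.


Let w = z − z₀, so z = z₀ + w.
Then -1 − z = -1 − (z₀ + w) = (-1 − z₀) − w = -5 − w.
f(z) = 1/(-5 − w)^2 = (1/(-5)^2) · (1 − w/(-5))^{−2}.
By the binomial series (1−u)^{−2} = Σ_{n≥0} C(n+1, 1) u^n for |u|<1, with u = w/(-5):
  c_n = C(n+1, 1) / (-5)^(n+2).
  c_0 = 1/(-5)^2 = 1/25.
  c_1 = 2/(-5)^3 = -2/125.
  c_2 = 3/(-5)^4 = 3/625.
The series is valid for |w/d| < 1, i.e. |z − z₀| < |d|.
Radius of convergence: R = |-1 − z₀| = |-5| = 5 (distance from z₀ to the singularity z = -1).

c_0 = 1/25, c_1 = -2/125, c_2 = 3/625; R = 5.


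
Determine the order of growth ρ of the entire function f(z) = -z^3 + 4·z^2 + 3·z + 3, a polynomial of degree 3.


|f(z)| ≤ Σ|c_k|·r^k = O(r^3) as r → ∞. Polynomial growth is O(e^{r^ε}) for every ε > 0 (since r^3/e^{r^ε} → 0), so ρ ≤ ε for all ε > 0, i.e. ρ = 0. Every nonconstant polynomial has order 0.
Therefore ρ = 0.

Order ρ = 0.


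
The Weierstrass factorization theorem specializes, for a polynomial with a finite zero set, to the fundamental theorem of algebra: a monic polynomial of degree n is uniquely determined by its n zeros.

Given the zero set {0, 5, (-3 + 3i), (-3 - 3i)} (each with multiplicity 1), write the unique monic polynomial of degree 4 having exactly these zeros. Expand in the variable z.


The polynomial is p(z) = ∏_{α ∈ S} (z − α), where S = {0, 5, (-3 + 3i), (-3 - 3i)}.
Expanding the product yields: p(z) = z^4 + z^3 -12·z^2 -90·z.
Note conjugate pairs combine to real quadratics: (z − (-3+3i))(z − (-3−3i)) = z² + 6z + 18.
The resulting polynomial has degree 4 and real coefficients as required.

p(z) = z^4 + z^3 -12·z^2 -90·z.


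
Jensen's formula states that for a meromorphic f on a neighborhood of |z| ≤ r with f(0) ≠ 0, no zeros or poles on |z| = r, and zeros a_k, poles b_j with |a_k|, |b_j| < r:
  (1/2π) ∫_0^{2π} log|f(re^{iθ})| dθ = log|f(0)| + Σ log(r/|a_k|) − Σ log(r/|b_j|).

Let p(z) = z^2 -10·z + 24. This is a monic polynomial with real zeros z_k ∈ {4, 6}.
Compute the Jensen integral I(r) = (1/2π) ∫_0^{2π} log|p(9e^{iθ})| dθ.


Zeros: 4, 6; r = 9.
Inside |z| < r: 4, 6. Outside (|z| ≥ r): ∅.
p(0) = 24, so log|p(0)| = log(24) = 3.1781.
Apply Jensen: I(r) = log|p(0)| + Σ_k log(r/|z_k|), summed over zeros inside |z| < r.
  log(r/|z_k|) for z_k = 4: log(9/4) = 0.8109
  log(r/|z_k|) for z_k = 6: log(9/6) = 0.4055
Sum over inside zeros: 1.2164.
I(r) = log|p(0)| + (inside sum) = 3.1781 + 1.2164 = 4.3944.
Closed form (all zeros inside, monic): I(r) = n·log(r) = 2·log(9) = 4.3944. ✓

I(r) ≈ 4.3944.


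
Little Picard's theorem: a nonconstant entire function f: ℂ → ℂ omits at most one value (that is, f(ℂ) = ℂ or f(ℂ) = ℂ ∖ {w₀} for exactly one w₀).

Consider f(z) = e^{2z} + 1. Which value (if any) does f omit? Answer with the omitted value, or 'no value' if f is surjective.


Little Picard bounds the complement of f(ℂ) to at most one point.
e^{2z} is never zero on ℂ, so 1·e^{2z} takes every value in ℂ ∖ {0}. Adding 1 shifts the range to ℂ ∖ {1}. Thus f omits exactly the value 1.

Omitted value: 1.


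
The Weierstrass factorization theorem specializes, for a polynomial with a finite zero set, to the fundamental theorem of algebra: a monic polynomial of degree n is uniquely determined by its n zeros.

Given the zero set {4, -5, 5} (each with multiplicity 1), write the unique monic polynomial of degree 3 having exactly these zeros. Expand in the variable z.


The polynomial is p(z) = ∏_{α ∈ S} (z − α), where S = {4, -5, 5}.
Expanding the product yields: p(z) = z^3 -4·z^2 -25·z + 100.
The resulting polynomial has degree 3 and real coefficients as required.

p(z) = z^3 -4·z^2 -25·z + 100.


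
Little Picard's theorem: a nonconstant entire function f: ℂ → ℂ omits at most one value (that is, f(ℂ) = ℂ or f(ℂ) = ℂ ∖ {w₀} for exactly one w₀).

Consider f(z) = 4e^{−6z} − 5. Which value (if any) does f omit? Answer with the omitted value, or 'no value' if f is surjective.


Little Picard bounds the complement of f(ℂ) to at most one point.
e^{−6z} is never zero on ℂ, so 4·e^{−6z} takes every value in ℂ ∖ {0}. Adding -5 shifts the range to ℂ ∖ {-5}. Thus f omits exactly the value -5.

Omitted value: -5.


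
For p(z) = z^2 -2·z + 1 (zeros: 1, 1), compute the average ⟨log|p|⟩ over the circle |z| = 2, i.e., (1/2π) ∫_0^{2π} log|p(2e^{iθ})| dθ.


Zeros: 1, 1; r = 2.
Inside |z| < r: 1, 1. Outside (|z| ≥ r): ∅.
p(0) = 1, so log|p(0)| = log(1) = 0.0000.
Apply Jensen: I(r) = log|p(0)| + Σ_k log(r/|z_k|), summed over zeros inside |z| < r.
  log(r/|z_k|) for z_k = 1: log(2/1) = 0.6931
  log(r/|z_k|) for z_k = 1: log(2/1) = 0.6931
Sum over inside zeros: 1.3863.
I(r) = log|p(0)| + (inside sum) = 0.0000 + 1.3863 = 1.3863.
Closed form (all zeros inside, monic): I(r) = n·log(r) = 2·log(2) = 1.3863. ✓

I(r) ≈ 1.3863.


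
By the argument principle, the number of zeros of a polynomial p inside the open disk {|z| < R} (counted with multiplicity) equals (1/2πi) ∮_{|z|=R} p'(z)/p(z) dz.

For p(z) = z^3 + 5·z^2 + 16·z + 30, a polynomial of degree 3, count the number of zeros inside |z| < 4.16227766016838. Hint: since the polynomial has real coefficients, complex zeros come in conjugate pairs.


The zeros of p are: (-1 + 3i), (-1 - 3i), -3.
Their magnitudes are: 3.162, 3.162, 3.
Zeros with |z| < R = 4.16227766016838: (-1 + 3i), (-1 - 3i), -3.
Count = 3.
By the argument principle, (1/2πi) ∮_{|z|=R} p'(z)/p(z) dz equals exactly this count.

Number of zeros inside |z| < 4.16227766016838: 3.


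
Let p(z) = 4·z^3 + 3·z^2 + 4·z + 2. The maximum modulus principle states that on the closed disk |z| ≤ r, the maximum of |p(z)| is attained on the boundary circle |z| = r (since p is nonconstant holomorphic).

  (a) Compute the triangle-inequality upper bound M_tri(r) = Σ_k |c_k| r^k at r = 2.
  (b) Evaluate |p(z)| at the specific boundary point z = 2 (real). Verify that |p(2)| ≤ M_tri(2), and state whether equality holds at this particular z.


Coefficients: c_0 = 2, c_1 = 4, c_2 = 3, c_3 = 4. Radius r = 2.
Part (a). Triangle bound: M_tri(r) = Σ_k |c_k| r^k
  = |2|·2^0 + |4|·2^1 + |3|·2^2 + |4|·2^3
  = 2 + 8 + 12 + 32 = 54.
This bounds M(r) := max_{|z|=r} |p(z)| from above; equality holds iff all terms c_k z^k can be made to align in phase at a single z on |z|=r.
Part (b). At z = 2 (real, on the circle |z| = r):
  p(2) = (2)·2^0 + (4)·2^1 + (3)·2^2 + (4)·2^3 = 54.
  |p(2)| = 54.
Since all nonzero coefficients share the same sign, |p(2)| = 54 = M_tri(2); the triangle bound is attained at z = 2, so in fact M(r) = 54.

M_tri(2) = 54; |p(2)| = 54; equality at z=2: yes.


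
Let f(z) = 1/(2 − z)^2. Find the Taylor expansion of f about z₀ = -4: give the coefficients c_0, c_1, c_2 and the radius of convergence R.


Let w = z − z₀, so z = z₀ + w.
Then 2 − z = 2 − (z₀ + w) = (2 − z₀) − w = 6 − w.
f(z) = 1/(6 − w)^2 = (1/(6)^2) · (1 − w/(6))^{−2}.
By the binomial series (1−u)^{−2} = Σ_{n≥0} C(n+1, 1) u^n for |u|<1, with u = w/(6):
  c_n = C(n+1, 1) / (6)^(n+2).
  c_0 = 1/(6)^2 = 1/36.
  c_1 = 2/(6)^3 = 1/108.
  c_2 = 3/(6)^4 = 1/432.
The series is valid for |w/d| < 1, i.e. |z − z₀| < |d|.
Radius of convergence: R = |2 − z₀| = |6| = 6 (distance from z₀ to the singularity z = 2).

c_0 = 1/36, c_1 = 1/108, c_2 = 1/432; R = 6.


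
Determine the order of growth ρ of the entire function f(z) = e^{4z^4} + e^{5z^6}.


Each summand is entire of order 4 and 6 respectively (as in the single-exponential case). The order of a sum is at most the max of the orders, so ρ ≤ 6. For the lower bound: on |z|=r choose arg z so that 5z^6 is real positive; then |e^{5z^6}| = e^{5r^6} while |e^{4z^4}| ≤ e^{4r^4} = o(e^{5r^6}). So |f| ≥ e^{5r^6}(1 − o(1)) and ρ ≥ 6. Hence ρ = max(4, 6) = 6.
Therefore ρ = 6.

Order ρ = 6.


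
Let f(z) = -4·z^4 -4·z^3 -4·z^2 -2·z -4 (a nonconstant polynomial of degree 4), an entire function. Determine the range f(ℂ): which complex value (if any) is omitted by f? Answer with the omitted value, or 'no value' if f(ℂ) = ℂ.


Little Picard bounds the complement of f(ℂ) to at most one point.
For every w ∈ ℂ, the equation p(z) − w = 0 is a nonconstant polynomial in z and hence has at least one root by the fundamental theorem of algebra. So p is surjective onto ℂ, omitting no value.

Omitted value: no value.


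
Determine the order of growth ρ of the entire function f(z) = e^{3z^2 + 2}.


|e^{3z^2 + 2}| = e^{Re(3·z^2) + 2} ≤ e^{3|z|^2 + 2} = e^{3r^2 + 2} on |z| = r, so ρ ≤ 2. Choosing z on |z|=r so that 3·z^2 is real positive (always possible by picking arg z appropriately) gives |f(z)| = e^{3r^2 + 2}, matching the bound. The additive constant 2 does not affect log log M(r) ~ 2·log r. Hence ρ = 2.
Therefore ρ = 2.

Order ρ = 2.


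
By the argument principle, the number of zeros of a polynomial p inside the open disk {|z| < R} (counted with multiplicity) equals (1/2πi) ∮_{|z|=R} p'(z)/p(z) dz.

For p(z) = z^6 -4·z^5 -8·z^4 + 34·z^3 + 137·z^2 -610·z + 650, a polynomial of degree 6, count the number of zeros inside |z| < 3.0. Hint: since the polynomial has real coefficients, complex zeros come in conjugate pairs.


The zeros of p are: (-3 + 2i), (-3 - 2i), (2 + 1i), (2 - 1i), (3 + 1i), (3 - 1i).
Their magnitudes are: 3.606, 3.606, 2.236, 2.236, 3.162, 3.162.
Zeros with |z| < R = 3.0: (2 + 1i), (2 - 1i).
Count = 2.
By the argument principle, (1/2πi) ∮_{|z|=R} p'(z)/p(z) dz equals exactly this count.

Number of zeros inside |z| < 3.0: 2.


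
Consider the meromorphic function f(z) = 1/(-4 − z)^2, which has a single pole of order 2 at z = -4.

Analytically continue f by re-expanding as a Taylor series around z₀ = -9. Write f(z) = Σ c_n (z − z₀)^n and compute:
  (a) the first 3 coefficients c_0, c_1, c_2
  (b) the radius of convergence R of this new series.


Let w = z − z₀, so z = z₀ + w.
Then -4 − z = -4 − (z₀ + w) = (-4 − z₀) − w = 5 − w.
f(z) = 1/(5 − w)^2 = (1/(5)^2) · (1 − w/(5))^{−2}.
By the binomial series (1−u)^{−2} = Σ_{n≥0} C(n+1, 1) u^n for |u|<1, with u = w/(5):
  c_n = C(n+1, 1) / (5)^(n+2).
  c_0 = 1/(5)^2 = 1/25.
  c_1 = 2/(5)^3 = 2/125.
  c_2 = 3/(5)^4 = 3/625.
The series is valid for |w/d| < 1, i.e. |z − z₀| < |d|.
Radius of convergence: R = |-4 − z₀| = |5| = 5 (distance from z₀ to the singularity z = -4).

c_0 = 1/25, c_1 = 2/125, c_2 = 3/625; R = 5.


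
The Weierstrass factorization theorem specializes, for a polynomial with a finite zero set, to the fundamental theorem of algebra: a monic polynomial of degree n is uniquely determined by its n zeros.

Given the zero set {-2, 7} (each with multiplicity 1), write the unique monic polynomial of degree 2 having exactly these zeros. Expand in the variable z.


The polynomial is p(z) = ∏_{α ∈ S} (z − α), where S = {-2, 7}.
Expanding the product yields: p(z) = z^2 -5·z -14.
The resulting polynomial has degree 2 and real coefficients as required.

p(z) = z^2 -5·z -14.


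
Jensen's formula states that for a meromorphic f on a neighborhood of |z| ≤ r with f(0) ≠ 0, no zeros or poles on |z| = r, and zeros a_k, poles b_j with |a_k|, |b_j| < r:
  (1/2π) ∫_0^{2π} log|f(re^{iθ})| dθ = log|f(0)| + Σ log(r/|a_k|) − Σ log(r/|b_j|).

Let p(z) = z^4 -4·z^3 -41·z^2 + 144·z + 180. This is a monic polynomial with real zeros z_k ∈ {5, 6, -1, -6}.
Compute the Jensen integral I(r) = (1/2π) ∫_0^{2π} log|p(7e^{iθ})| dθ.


Zeros: -6, -1, 5, 6; r = 7.
Inside |z| < r: -6, -1, 5, 6. Outside (|z| ≥ r): ∅.
p(0) = 180, so log|p(0)| = log(180) = 5.1930.
Apply Jensen: I(r) = log|p(0)| + Σ_k log(r/|z_k|), summed over zeros inside |z| < r.
  log(r/|z_k|) for z_k = 5: log(7/5) = 0.3365
  log(r/|z_k|) for z_k = 6: log(7/6) = 0.1542
  log(r/|z_k|) for z_k = -1: log(7/1) = 1.9459
  log(r/|z_k|) for z_k = -6: log(7/6) = 0.1542
Sum over inside zeros: 2.5907.
I(r) = log|p(0)| + (inside sum) = 5.1930 + 2.5907 = 7.7836.
Closed form (all zeros inside, monic): I(r) = n·log(r) = 4·log(7) = 7.7836. ✓

I(r) ≈ 7.7836.


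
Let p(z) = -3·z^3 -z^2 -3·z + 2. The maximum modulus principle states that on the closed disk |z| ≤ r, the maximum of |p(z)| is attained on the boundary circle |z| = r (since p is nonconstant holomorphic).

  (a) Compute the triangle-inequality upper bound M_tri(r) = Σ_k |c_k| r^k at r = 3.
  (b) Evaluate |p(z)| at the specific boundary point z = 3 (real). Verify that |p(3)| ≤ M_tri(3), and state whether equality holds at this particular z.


Coefficients: c_0 = 2, c_1 = -3, c_2 = -1, c_3 = -3. Radius r = 3.
Part (a). Triangle bound: M_tri(r) = Σ_k |c_k| r^k
  = |2|·3^0 + |-3|·3^1 + |-1|·3^2 + |-3|·3^3
  = 2 + 9 + 9 + 81 = 101.
This bounds M(r) := max_{|z|=r} |p(z)| from above; equality holds iff all terms c_k z^k can be made to align in phase at a single z on |z|=r.
Part (b). At z = 3 (real, on the circle |z| = r):
  p(3) = (2)·3^0 + (-3)·3^1 + (-1)·3^2 + (-3)·3^3 = -97.
  |p(3)| = 97.
Check: |p(3)| = 97 ≤ 101 = M_tri(3). ✓ Equality does not hold at z = 3 (the coefficients have mixed signs, so the terms do not all align in phase there).

M_tri(3) = 101; |p(3)| = 97; equality at z=3: no.


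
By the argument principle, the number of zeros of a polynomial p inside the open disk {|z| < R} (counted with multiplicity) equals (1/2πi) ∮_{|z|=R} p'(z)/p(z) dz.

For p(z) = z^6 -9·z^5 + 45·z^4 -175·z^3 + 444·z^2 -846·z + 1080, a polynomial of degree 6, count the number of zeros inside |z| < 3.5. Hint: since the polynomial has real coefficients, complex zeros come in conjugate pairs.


The zeros of p are: (1 + 3i), (1 - 3i), 4, (0 + 3i), (0 - 3i), 3.
Their magnitudes are: 3.162, 3.162, 4, 3, 3, 3.
Zeros with |z| < R = 3.5: (1 + 3i), (1 - 3i), (0 + 3i), (0 - 3i), 3.
Count = 5.
By the argument principle, (1/2πi) ∮_{|z|=R} p'(z)/p(z) dz equals exactly this count.

Number of zeros inside |z| < 3.5: 5.


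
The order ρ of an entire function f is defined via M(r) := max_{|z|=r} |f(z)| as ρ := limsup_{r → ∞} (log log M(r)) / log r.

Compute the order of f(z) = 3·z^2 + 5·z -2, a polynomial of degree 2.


|f(z)| ≤ Σ|c_k|·r^k = O(r^2) as r → ∞. Polynomial growth is O(e^{r^ε}) for every ε > 0 (since r^2/e^{r^ε} → 0), so ρ ≤ ε for all ε > 0, i.e. ρ = 0. Every nonconstant polynomial has order 0.
Therefore ρ = 0.

Order ρ = 0.


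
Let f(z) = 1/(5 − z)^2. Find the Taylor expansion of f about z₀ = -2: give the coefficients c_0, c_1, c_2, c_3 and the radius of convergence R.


Let w = z − z₀, so z = z₀ + w.
Then 5 − z = 5 − (z₀ + w) = (5 − z₀) − w = 7 − w.
f(z) = 1/(7 − w)^2 = (1/(7)^2) · (1 − w/(7))^{−2}.
By the binomial series (1−u)^{−2} = Σ_{n≥0} C(n+1, 1) u^n for |u|<1, with u = w/(7):
  c_n = C(n+1, 1) / (7)^(n+2).
  c_0 = 1/(7)^2 = 1/49.
  c_1 = 2/(7)^3 = 2/343.
  c_2 = 3/(7)^4 = 3/2401.
  c_3 = 4/(7)^5 = 4/16807.
The series is valid for |w/d| < 1, i.e. |z − z₀| < |d|.
Radius of convergence: R = |5 − z₀| = |7| = 7 (distance from z₀ to the singularity z = 5).

c_0 = 1/49, c_1 = 2/343, c_2 = 3/2401, c_3 = 4/16807; R = 7.


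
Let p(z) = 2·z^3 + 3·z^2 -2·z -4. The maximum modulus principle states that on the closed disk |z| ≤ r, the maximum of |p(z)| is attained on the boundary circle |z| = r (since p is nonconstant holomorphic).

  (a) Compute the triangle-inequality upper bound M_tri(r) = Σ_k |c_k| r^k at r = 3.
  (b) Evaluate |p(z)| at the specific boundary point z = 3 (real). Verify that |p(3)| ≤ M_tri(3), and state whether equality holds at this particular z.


Coefficients: c_0 = -4, c_1 = -2, c_2 = 3, c_3 = 2. Radius r = 3.
Part (a). Triangle bound: M_tri(r) = Σ_k |c_k| r^k
  = |-4|·3^0 + |-2|·3^1 + |3|·3^2 + |2|·3^3
  = 4 + 6 + 27 + 54 = 91.
This bounds M(r) := max_{|z|=r} |p(z)| from above; equality holds iff all terms c_k z^k can be made to align in phase at a single z on |z|=r.
Part (b). At z = 3 (real, on the circle |z| = r):
  p(3) = (-4)·3^0 + (-2)·3^1 + (3)·3^2 + (2)·3^3 = 71.
  |p(3)| = 71.
Check: |p(3)| = 71 ≤ 91 = M_tri(3). ✓ Equality does not hold at z = 3 (the coefficients have mixed signs, so the terms do not all align in phase there).

M_tri(3) = 91; |p(3)| = 71; equality at z=3: no.


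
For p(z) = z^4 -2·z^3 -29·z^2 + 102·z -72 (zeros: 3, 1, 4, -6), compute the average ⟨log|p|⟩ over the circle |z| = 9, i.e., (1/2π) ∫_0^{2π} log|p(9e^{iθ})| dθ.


Zeros: -6, 1, 3, 4; r = 9.
Inside |z| < r: -6, 1, 3, 4. Outside (|z| ≥ r): ∅.
p(0) = -72, so log|p(0)| = log(72) = 4.2767.
Apply Jensen: I(r) = log|p(0)| + Σ_k log(r/|z_k|), summed over zeros inside |z| < r.
  log(r/|z_k|) for z_k = 3: log(9/3) = 1.0986
  log(r/|z_k|) for z_k = 1: log(9/1) = 2.1972
  log(r/|z_k|) for z_k = 4: log(9/4) = 0.8109
  log(r/|z_k|) for z_k = -6: log(9/6) = 0.4055
Sum over inside zeros: 4.5122.
I(r) = log|p(0)| + (inside sum) = 4.2767 + 4.5122 = 8.7889.
Closed form (all zeros inside, monic): I(r) = n·log(r) = 4·log(9) = 8.7889. ✓

I(r) ≈ 8.7889.


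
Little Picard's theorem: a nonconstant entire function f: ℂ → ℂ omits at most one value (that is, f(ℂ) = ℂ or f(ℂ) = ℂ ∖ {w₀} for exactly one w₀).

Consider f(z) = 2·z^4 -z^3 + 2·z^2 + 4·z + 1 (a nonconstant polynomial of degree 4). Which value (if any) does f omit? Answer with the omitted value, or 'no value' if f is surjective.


Little Picard bounds the complement of f(ℂ) to at most one point.
For every w ∈ ℂ, the equation p(z) − w = 0 is a nonconstant polynomial in z and hence has at least one root by the fundamental theorem of algebra. So p is surjective onto ℂ, omitting no value.

Omitted value: no value.


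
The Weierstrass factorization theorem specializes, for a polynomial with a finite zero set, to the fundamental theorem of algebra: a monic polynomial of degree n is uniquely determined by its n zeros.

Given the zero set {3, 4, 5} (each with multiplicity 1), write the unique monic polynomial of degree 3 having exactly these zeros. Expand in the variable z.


The polynomial is p(z) = ∏_{α ∈ S} (z − α), where S = {3, 4, 5}.
Expanding the product yields: p(z) = z^3 -12·z^2 + 47·z -60.
The resulting polynomial has degree 3 and real coefficients as required.

p(z) = z^3 -12·z^2 + 47·z -60.


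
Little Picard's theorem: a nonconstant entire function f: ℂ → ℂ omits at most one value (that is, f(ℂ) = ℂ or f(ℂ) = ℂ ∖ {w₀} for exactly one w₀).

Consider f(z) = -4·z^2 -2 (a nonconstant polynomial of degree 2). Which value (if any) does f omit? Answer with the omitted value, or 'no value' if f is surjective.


Little Picard bounds the complement of f(ℂ) to at most one point.
For every w ∈ ℂ, the equation p(z) − w = 0 is a nonconstant polynomial in z and hence has at least one root by the fundamental theorem of algebra. So p is surjective onto ℂ, omitting no value.

Omitted value: no value.


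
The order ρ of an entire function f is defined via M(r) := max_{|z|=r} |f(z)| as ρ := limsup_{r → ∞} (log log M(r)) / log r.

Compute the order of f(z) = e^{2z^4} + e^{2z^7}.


Each summand is entire of order 4 and 7 respectively (as in the single-exponential case). The order of a sum is at most the max of the orders, so ρ ≤ 7. For the lower bound: on |z|=r choose arg z so that 2z^7 is real positive; then |e^{2z^7}| = e^{2r^7} while |e^{2z^4}| ≤ e^{2r^4} = o(e^{2r^7}). So |f| ≥ e^{2r^7}(1 − o(1)) and ρ ≥ 7. Hence ρ = max(4, 7) = 7.
Therefore ρ = 7.

Order ρ = 7.


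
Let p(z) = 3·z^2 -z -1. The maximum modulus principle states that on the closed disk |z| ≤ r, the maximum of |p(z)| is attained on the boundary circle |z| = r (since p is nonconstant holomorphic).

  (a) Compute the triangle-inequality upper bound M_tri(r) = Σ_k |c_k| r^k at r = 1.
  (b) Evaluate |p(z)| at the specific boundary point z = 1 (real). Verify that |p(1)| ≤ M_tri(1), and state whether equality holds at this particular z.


Coefficients: c_0 = -1, c_1 = -1, c_2 = 3. Radius r = 1.
Part (a). Triangle bound: M_tri(r) = Σ_k |c_k| r^k
  = |-1|·1^0 + |-1|·1^1 + |3|·1^2
  = 1 + 1 + 3 = 5.
This bounds M(r) := max_{|z|=r} |p(z)| from above; equality holds iff all terms c_k z^k can be made to align in phase at a single z on |z|=r.
Part (b). At z = 1 (real, on the circle |z| = r):
  p(1) = (-1)·1^0 + (-1)·1^1 + (3)·1^2 = 1.
  |p(1)| = 1.
Check: |p(1)| = 1 ≤ 5 = M_tri(1). ✓ Equality does not hold at z = 1 (the coefficients have mixed signs, so the terms do not all align in phase there).

M_tri(1) = 5; |p(1)| = 1; equality at z=1: no.


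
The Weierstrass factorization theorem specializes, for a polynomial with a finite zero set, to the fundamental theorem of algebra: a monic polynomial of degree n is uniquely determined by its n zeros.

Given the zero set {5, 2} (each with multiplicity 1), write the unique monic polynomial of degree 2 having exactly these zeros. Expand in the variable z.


The polynomial is p(z) = ∏_{α ∈ S} (z − α), where S = {5, 2}.
Expanding the product yields: p(z) = z^2 -7·z + 10.
The resulting polynomial has degree 2 and real coefficients as required.

p(z) = z^2 -7·z + 10.


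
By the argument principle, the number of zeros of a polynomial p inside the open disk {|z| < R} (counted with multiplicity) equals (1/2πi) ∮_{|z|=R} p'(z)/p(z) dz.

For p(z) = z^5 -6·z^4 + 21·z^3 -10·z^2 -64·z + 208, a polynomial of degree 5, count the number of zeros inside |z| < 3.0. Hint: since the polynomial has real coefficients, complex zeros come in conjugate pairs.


The zeros of p are: (2 + 3i), (2 - 3i), (2 + 2i), (2 - 2i), -2.
Their magnitudes are: 3.606, 3.606, 2.828, 2.828, 2.
Zeros with |z| < R = 3.0: (2 + 2i), (2 - 2i), -2.
Count = 3.
By the argument principle, (1/2πi) ∮_{|z|=R} p'(z)/p(z) dz equals exactly this count.

Number of zeros inside |z| < 3.0: 3.


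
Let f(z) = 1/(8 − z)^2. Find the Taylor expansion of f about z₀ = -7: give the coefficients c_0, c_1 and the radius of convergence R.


Let w = z − z₀, so z = z₀ + w.
Then 8 − z = 8 − (z₀ + w) = (8 − z₀) − w = 15 − w.
f(z) = 1/(15 − w)^2 = (1/(15)^2) · (1 − w/(15))^{−2}.
By the binomial series (1−u)^{−2} = Σ_{n≥0} C(n+1, 1) u^n for |u|<1, with u = w/(15):
  c_n = C(n+1, 1) / (15)^(n+2).
  c_0 = 1/(15)^2 = 1/225.
  c_1 = 2/(15)^3 = 2/3375.
The series is valid for |w/d| < 1, i.e. |z − z₀| < |d|.
Radius of convergence: R = |8 − z₀| = |15| = 15 (distance from z₀ to the singularity z = 8).

c_0 = 1/225, c_1 = 2/3375; R = 15.


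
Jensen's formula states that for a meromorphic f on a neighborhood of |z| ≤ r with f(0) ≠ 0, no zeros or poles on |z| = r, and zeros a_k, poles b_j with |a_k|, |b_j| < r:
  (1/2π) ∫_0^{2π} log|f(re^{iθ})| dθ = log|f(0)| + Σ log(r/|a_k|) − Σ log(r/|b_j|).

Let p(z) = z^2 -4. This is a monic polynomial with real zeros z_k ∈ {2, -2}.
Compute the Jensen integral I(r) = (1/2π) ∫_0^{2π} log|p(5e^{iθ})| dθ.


Zeros: -2, 2; r = 5.
Inside |z| < r: -2, 2. Outside (|z| ≥ r): ∅.
p(0) = -4, so log|p(0)| = log(4) = 1.3863.
Apply Jensen: I(r) = log|p(0)| + Σ_k log(r/|z_k|), summed over zeros inside |z| < r.
  log(r/|z_k|) for z_k = 2: log(5/2) = 0.9163
  log(r/|z_k|) for z_k = -2: log(5/2) = 0.9163
Sum over inside zeros: 1.8326.
I(r) = log|p(0)| + (inside sum) = 1.3863 + 1.8326 = 3.2189.
Closed form (all zeros inside, monic): I(r) = n·log(r) = 2·log(5) = 3.2189. ✓

I(r) ≈ 3.2189.


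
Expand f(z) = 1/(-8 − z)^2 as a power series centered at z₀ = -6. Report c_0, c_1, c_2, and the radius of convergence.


Let w = z − z₀, so z = z₀ + w.
Then -8 − z = -8 − (z₀ + w) = (-8 − z₀) − w = -2 − w.
f(z) = 1/(-2 − w)^2 = (1/(-2)^2) · (1 − w/(-2))^{−2}.
By the binomial series (1−u)^{−2} = Σ_{n≥0} C(n+1, 1) u^n for |u|<1, with u = w/(-2):
  c_n = C(n+1, 1) / (-2)^(n+2).
  c_0 = 1/(-2)^2 = 1/4.
  c_1 = 2/(-2)^3 = -1/4.
  c_2 = 3/(-2)^4 = 3/16.
The series is valid for |w/d| < 1, i.e. |z − z₀| < |d|.
Radius of convergence: R = |-8 − z₀| = |-2| = 2 (distance from z₀ to the singularity z = -8).

c_0 = 1/4, c_1 = -1/4, c_2 = 3/16; R = 2.


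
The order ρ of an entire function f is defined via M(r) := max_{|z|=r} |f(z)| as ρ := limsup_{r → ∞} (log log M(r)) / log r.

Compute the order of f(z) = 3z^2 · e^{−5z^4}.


M(r) = max_{|z|=r} |3|·|z|^2·|e^{−5z^4}| = 3·r^2 · e^{5r^4} (the factors attain their maxima compatibly on |z|=r). Then log M(r) = log 3 + 2·log r + 5r^4, dominated by the last term, so log log M(r) ~ 4·log r. The polynomial factor 3z^2 contributes only a log r term and does not affect the order. ρ = 4.
Therefore ρ = 4.

Order ρ = 4.


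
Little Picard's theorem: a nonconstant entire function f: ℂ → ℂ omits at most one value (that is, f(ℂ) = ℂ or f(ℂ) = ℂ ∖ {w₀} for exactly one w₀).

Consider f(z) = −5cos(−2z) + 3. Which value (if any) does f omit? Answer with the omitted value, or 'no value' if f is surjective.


Little Picard bounds the complement of f(ℂ) to at most one point.
cos is entire and surjective onto ℂ: for every w ∈ ℂ, cos(ζ) = w has a solution ζ ∈ ℂ (e.g., via the complex inverse arccos). With ζ = −2z this gives z = ζ/(-2). Then -5·cos(−2z) takes every value in -5·ℂ = ℂ, and adding 3 is a bijection of ℂ. So f is surjective and omits no value. (Note: only on the real line is cos bounded by [−1, 1].)

Omitted value: no value.


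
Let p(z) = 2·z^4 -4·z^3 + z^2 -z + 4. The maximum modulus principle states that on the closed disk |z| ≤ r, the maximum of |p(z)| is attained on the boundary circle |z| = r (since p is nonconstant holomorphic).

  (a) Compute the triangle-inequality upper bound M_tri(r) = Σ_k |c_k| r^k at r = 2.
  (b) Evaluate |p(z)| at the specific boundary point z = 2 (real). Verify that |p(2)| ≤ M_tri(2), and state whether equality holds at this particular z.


Coefficients: c_0 = 4, c_1 = -1, c_2 = 1, c_3 = -4, c_4 = 2. Radius r = 2.
Part (a). Triangle bound: M_tri(r) = Σ_k |c_k| r^k
  = |4|·2^0 + |-1|·2^1 + |1|·2^2 + |-4|·2^3 + |2|·2^4
  = 4 + 2 + 4 + 32 + 32 = 74.
This bounds M(r) := max_{|z|=r} |p(z)| from above; equality holds iff all terms c_k z^k can be made to align in phase at a single z on |z|=r.
Part (b). At z = 2 (real, on the circle |z| = r):
  p(2) = (4)·2^0 + (-1)·2^1 + (1)·2^2 + (-4)·2^3 + (2)·2^4 = 6.
  |p(2)| = 6.
Check: |p(2)| = 6 ≤ 74 = M_tri(2). ✓ Equality does not hold at z = 2 (the coefficients have mixed signs, so the terms do not all align in phase there).

M_tri(2) = 74; |p(2)| = 6; equality at z=2: no.


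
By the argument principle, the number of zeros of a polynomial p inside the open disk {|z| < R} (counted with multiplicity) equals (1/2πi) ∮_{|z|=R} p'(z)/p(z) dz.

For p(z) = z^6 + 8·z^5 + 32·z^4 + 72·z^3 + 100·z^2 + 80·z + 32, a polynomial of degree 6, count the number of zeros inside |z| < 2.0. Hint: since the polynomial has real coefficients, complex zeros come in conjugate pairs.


The zeros of p are: (-1 + 1i), (-1 - 1i), (-2 + 2i), (-2 - 2i), (-1 + 1i), (-1 - 1i).
Their magnitudes are: 1.414, 1.414, 2.828, 2.828, 1.414, 1.414.
Zeros with |z| < R = 2.0: (-1 + 1i), (-1 - 1i), (-1 + 1i), (-1 - 1i).
Count = 4.
By the argument principle, (1/2πi) ∮_{|z|=R} p'(z)/p(z) dz equals exactly this count.

Number of zeros inside |z| < 2.0: 4.


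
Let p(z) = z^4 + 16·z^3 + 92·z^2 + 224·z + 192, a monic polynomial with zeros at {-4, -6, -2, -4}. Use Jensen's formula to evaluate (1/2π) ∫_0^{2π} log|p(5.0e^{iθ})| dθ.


Zeros: -6, -4, -4, -2; r = 5.0.
Inside |z| < r: -4, -4, -2. Outside (|z| ≥ r): -6.
p(0) = 192, so log|p(0)| = log(192) = 5.2575.
Apply Jensen: I(r) = log|p(0)| + Σ_k log(r/|z_k|), summed over zeros inside |z| < r.
  log(r/|z_k|) for z_k = -4: log(5.0/4) = 0.2231
  log(r/|z_k|) for z_k = -2: log(5.0/2) = 0.9163
  log(r/|z_k|) for z_k = -4: log(5.0/4) = 0.2231
  Outside zeros (-6) contribute nothing to the Jensen sum.
Sum over inside zeros: 1.3626.
I(r) = log|p(0)| + (inside sum) = 5.2575 + 1.3626 = 6.6201.
Note: since some zeros are outside |z| ≤ r, the simplified n·log(r) form does NOT apply — only the inside zeros contribute.

I(r) ≈ 6.6201.
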